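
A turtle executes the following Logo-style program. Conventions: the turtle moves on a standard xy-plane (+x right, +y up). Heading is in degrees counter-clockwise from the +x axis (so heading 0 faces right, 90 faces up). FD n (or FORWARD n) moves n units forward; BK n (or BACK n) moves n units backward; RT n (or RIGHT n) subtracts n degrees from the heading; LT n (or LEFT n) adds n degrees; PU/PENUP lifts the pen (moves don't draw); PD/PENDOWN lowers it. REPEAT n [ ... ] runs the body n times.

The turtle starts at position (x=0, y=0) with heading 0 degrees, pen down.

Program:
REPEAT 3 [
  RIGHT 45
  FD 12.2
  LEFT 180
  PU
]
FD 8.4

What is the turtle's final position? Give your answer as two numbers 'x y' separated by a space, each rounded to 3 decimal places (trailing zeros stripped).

Answer: 5.94 0.886

Derivation:
Executing turtle program step by step:
Start: pos=(0,0), heading=0, pen down
REPEAT 3 [
  -- iteration 1/3 --
  RT 45: heading 0 -> 315
  FD 12.2: (0,0) -> (8.627,-8.627) [heading=315, draw]
  LT 180: heading 315 -> 135
  PU: pen up
  -- iteration 2/3 --
  RT 45: heading 135 -> 90
  FD 12.2: (8.627,-8.627) -> (8.627,3.573) [heading=90, move]
  LT 180: heading 90 -> 270
  PU: pen up
  -- iteration 3/3 --
  RT 45: heading 270 -> 225
  FD 12.2: (8.627,3.573) -> (0,-5.053) [heading=225, move]
  LT 180: heading 225 -> 45
  PU: pen up
]
FD 8.4: (0,-5.053) -> (5.94,0.886) [heading=45, move]
Final: pos=(5.94,0.886), heading=45, 1 segment(s) drawn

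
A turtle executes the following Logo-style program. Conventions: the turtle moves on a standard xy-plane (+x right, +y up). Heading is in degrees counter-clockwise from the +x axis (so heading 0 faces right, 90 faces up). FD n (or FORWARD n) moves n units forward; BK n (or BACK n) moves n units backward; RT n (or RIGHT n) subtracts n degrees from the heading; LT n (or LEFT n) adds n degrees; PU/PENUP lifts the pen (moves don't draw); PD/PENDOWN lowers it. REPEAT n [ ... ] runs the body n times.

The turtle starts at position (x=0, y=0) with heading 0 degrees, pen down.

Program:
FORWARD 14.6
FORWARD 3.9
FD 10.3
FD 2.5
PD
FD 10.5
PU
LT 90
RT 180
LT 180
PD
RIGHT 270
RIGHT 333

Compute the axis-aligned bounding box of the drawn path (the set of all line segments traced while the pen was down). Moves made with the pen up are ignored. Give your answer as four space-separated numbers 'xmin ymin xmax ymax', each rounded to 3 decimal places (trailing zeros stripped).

Answer: 0 0 41.8 0

Derivation:
Executing turtle program step by step:
Start: pos=(0,0), heading=0, pen down
FD 14.6: (0,0) -> (14.6,0) [heading=0, draw]
FD 3.9: (14.6,0) -> (18.5,0) [heading=0, draw]
FD 10.3: (18.5,0) -> (28.8,0) [heading=0, draw]
FD 2.5: (28.8,0) -> (31.3,0) [heading=0, draw]
PD: pen down
FD 10.5: (31.3,0) -> (41.8,0) [heading=0, draw]
PU: pen up
LT 90: heading 0 -> 90
RT 180: heading 90 -> 270
LT 180: heading 270 -> 90
PD: pen down
RT 270: heading 90 -> 180
RT 333: heading 180 -> 207
Final: pos=(41.8,0), heading=207, 5 segment(s) drawn

Segment endpoints: x in {0, 14.6, 18.5, 28.8, 31.3, 41.8}, y in {0}
xmin=0, ymin=0, xmax=41.8, ymax=0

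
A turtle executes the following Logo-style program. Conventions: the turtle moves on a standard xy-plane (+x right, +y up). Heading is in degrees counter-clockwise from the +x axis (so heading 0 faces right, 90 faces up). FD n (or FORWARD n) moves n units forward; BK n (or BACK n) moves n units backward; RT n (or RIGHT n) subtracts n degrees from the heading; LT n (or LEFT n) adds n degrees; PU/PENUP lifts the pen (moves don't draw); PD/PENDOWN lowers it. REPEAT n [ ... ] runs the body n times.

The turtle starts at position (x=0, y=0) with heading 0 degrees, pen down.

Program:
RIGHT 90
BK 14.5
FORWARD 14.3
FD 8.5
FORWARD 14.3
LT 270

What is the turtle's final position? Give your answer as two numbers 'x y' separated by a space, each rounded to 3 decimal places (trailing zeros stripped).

Answer: 0 -22.6

Derivation:
Executing turtle program step by step:
Start: pos=(0,0), heading=0, pen down
RT 90: heading 0 -> 270
BK 14.5: (0,0) -> (0,14.5) [heading=270, draw]
FD 14.3: (0,14.5) -> (0,0.2) [heading=270, draw]
FD 8.5: (0,0.2) -> (0,-8.3) [heading=270, draw]
FD 14.3: (0,-8.3) -> (0,-22.6) [heading=270, draw]
LT 270: heading 270 -> 180
Final: pos=(0,-22.6), heading=180, 4 segment(s) drawn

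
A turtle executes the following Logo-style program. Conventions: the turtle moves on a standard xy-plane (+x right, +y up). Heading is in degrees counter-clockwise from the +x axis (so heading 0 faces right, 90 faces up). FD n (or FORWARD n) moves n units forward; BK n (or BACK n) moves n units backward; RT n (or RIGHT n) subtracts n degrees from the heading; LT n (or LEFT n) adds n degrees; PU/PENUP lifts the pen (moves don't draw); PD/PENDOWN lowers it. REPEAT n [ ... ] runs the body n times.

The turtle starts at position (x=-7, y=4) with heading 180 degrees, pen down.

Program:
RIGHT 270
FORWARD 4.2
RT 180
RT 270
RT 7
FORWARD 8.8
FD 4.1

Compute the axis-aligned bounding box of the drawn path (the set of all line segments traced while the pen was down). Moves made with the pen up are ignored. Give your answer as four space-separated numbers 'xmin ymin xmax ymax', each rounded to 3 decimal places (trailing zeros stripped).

Executing turtle program step by step:
Start: pos=(-7,4), heading=180, pen down
RT 270: heading 180 -> 270
FD 4.2: (-7,4) -> (-7,-0.2) [heading=270, draw]
RT 180: heading 270 -> 90
RT 270: heading 90 -> 180
RT 7: heading 180 -> 173
FD 8.8: (-7,-0.2) -> (-15.734,0.872) [heading=173, draw]
FD 4.1: (-15.734,0.872) -> (-19.804,1.372) [heading=173, draw]
Final: pos=(-19.804,1.372), heading=173, 3 segment(s) drawn

Segment endpoints: x in {-19.804, -15.734, -7}, y in {-0.2, 0.872, 1.372, 4}
xmin=-19.804, ymin=-0.2, xmax=-7, ymax=4

Answer: -19.804 -0.2 -7 4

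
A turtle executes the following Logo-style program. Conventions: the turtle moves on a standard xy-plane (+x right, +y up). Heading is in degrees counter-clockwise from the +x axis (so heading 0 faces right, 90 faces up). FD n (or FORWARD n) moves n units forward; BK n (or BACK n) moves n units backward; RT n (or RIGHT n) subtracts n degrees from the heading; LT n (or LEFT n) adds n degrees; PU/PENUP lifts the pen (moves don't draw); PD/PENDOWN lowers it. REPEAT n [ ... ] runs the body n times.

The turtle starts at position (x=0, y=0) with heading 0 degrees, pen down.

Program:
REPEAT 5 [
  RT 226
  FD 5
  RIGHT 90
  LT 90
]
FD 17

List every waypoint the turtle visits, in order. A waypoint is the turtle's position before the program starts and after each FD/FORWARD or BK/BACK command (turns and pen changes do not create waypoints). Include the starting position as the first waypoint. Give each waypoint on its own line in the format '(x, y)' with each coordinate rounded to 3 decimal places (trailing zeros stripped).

Answer: (0, 0)
(-3.473, 3.597)
(-3.648, -1.4)
(0.068, 1.945)
(-4.92, 2.294)
(-1.706, -1.536)
(9.221, -14.559)

Derivation:
Executing turtle program step by step:
Start: pos=(0,0), heading=0, pen down
REPEAT 5 [
  -- iteration 1/5 --
  RT 226: heading 0 -> 134
  FD 5: (0,0) -> (-3.473,3.597) [heading=134, draw]
  RT 90: heading 134 -> 44
  LT 90: heading 44 -> 134
  -- iteration 2/5 --
  RT 226: heading 134 -> 268
  FD 5: (-3.473,3.597) -> (-3.648,-1.4) [heading=268, draw]
  RT 90: heading 268 -> 178
  LT 90: heading 178 -> 268
  -- iteration 3/5 --
  RT 226: heading 268 -> 42
  FD 5: (-3.648,-1.4) -> (0.068,1.945) [heading=42, draw]
  RT 90: heading 42 -> 312
  LT 90: heading 312 -> 42
  -- iteration 4/5 --
  RT 226: heading 42 -> 176
  FD 5: (0.068,1.945) -> (-4.92,2.294) [heading=176, draw]
  RT 90: heading 176 -> 86
  LT 90: heading 86 -> 176
  -- iteration 5/5 --
  RT 226: heading 176 -> 310
  FD 5: (-4.92,2.294) -> (-1.706,-1.536) [heading=310, draw]
  RT 90: heading 310 -> 220
  LT 90: heading 220 -> 310
]
FD 17: (-1.706,-1.536) -> (9.221,-14.559) [heading=310, draw]
Final: pos=(9.221,-14.559), heading=310, 6 segment(s) drawn
Waypoints (7 total):
(0, 0)
(-3.473, 3.597)
(-3.648, -1.4)
(0.068, 1.945)
(-4.92, 2.294)
(-1.706, -1.536)
(9.221, -14.559)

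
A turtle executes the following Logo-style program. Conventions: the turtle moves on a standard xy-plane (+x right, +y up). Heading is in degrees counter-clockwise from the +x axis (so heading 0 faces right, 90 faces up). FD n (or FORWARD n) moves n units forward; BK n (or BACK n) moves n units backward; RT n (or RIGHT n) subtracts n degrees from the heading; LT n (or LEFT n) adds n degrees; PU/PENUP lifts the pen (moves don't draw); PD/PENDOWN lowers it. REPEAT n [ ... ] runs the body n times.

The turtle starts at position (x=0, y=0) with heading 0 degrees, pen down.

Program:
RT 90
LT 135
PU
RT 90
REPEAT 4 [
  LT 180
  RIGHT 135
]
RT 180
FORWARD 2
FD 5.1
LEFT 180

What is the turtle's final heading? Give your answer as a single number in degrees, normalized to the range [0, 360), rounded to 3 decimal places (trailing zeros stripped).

Answer: 135

Derivation:
Executing turtle program step by step:
Start: pos=(0,0), heading=0, pen down
RT 90: heading 0 -> 270
LT 135: heading 270 -> 45
PU: pen up
RT 90: heading 45 -> 315
REPEAT 4 [
  -- iteration 1/4 --
  LT 180: heading 315 -> 135
  RT 135: heading 135 -> 0
  -- iteration 2/4 --
  LT 180: heading 0 -> 180
  RT 135: heading 180 -> 45
  -- iteration 3/4 --
  LT 180: heading 45 -> 225
  RT 135: heading 225 -> 90
  -- iteration 4/4 --
  LT 180: heading 90 -> 270
  RT 135: heading 270 -> 135
]
RT 180: heading 135 -> 315
FD 2: (0,0) -> (1.414,-1.414) [heading=315, move]
FD 5.1: (1.414,-1.414) -> (5.02,-5.02) [heading=315, move]
LT 180: heading 315 -> 135
Final: pos=(5.02,-5.02), heading=135, 0 segment(s) drawn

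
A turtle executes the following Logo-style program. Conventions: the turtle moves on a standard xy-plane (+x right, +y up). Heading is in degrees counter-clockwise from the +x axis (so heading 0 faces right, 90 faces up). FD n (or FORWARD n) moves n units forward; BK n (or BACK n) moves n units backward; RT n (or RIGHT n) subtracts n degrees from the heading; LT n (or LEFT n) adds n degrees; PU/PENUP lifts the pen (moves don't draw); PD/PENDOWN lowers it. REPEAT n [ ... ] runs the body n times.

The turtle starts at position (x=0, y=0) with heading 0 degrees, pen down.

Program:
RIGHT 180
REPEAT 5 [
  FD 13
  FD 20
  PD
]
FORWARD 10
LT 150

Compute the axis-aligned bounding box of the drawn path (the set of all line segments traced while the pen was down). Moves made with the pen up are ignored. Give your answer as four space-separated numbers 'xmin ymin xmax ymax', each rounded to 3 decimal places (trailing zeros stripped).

Answer: -175 0 0 0

Derivation:
Executing turtle program step by step:
Start: pos=(0,0), heading=0, pen down
RT 180: heading 0 -> 180
REPEAT 5 [
  -- iteration 1/5 --
  FD 13: (0,0) -> (-13,0) [heading=180, draw]
  FD 20: (-13,0) -> (-33,0) [heading=180, draw]
  PD: pen down
  -- iteration 2/5 --
  FD 13: (-33,0) -> (-46,0) [heading=180, draw]
  FD 20: (-46,0) -> (-66,0) [heading=180, draw]
  PD: pen down
  -- iteration 3/5 --
  FD 13: (-66,0) -> (-79,0) [heading=180, draw]
  FD 20: (-79,0) -> (-99,0) [heading=180, draw]
  PD: pen down
  -- iteration 4/5 --
  FD 13: (-99,0) -> (-112,0) [heading=180, draw]
  FD 20: (-112,0) -> (-132,0) [heading=180, draw]
  PD: pen down
  -- iteration 5/5 --
  FD 13: (-132,0) -> (-145,0) [heading=180, draw]
  FD 20: (-145,0) -> (-165,0) [heading=180, draw]
  PD: pen down
]
FD 10: (-165,0) -> (-175,0) [heading=180, draw]
LT 150: heading 180 -> 330
Final: pos=(-175,0), heading=330, 11 segment(s) drawn

Segment endpoints: x in {-175, -165, -145, -132, -112, -99, -79, -66, -46, -33, -13, 0}, y in {0, 0, 0, 0, 0, 0, 0, 0, 0, 0, 0, 0}
xmin=-175, ymin=0, xmax=0, ymax=0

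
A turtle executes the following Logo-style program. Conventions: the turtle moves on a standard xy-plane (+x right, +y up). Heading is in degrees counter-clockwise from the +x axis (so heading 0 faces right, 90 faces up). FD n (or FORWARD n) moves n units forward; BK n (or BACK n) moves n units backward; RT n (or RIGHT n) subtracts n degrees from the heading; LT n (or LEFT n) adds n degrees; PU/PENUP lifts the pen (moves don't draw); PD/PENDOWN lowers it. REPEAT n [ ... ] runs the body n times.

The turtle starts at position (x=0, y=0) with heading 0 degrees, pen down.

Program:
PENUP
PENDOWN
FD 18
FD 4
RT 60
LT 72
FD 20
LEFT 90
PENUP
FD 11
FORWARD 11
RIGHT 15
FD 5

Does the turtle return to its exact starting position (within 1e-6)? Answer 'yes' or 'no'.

Answer: no

Derivation:
Executing turtle program step by step:
Start: pos=(0,0), heading=0, pen down
PU: pen up
PD: pen down
FD 18: (0,0) -> (18,0) [heading=0, draw]
FD 4: (18,0) -> (22,0) [heading=0, draw]
RT 60: heading 0 -> 300
LT 72: heading 300 -> 12
FD 20: (22,0) -> (41.563,4.158) [heading=12, draw]
LT 90: heading 12 -> 102
PU: pen up
FD 11: (41.563,4.158) -> (39.276,14.918) [heading=102, move]
FD 11: (39.276,14.918) -> (36.989,25.677) [heading=102, move]
RT 15: heading 102 -> 87
FD 5: (36.989,25.677) -> (37.251,30.671) [heading=87, move]
Final: pos=(37.251,30.671), heading=87, 3 segment(s) drawn

Start position: (0, 0)
Final position: (37.251, 30.671)
Distance = 48.252; >= 1e-6 -> NOT closed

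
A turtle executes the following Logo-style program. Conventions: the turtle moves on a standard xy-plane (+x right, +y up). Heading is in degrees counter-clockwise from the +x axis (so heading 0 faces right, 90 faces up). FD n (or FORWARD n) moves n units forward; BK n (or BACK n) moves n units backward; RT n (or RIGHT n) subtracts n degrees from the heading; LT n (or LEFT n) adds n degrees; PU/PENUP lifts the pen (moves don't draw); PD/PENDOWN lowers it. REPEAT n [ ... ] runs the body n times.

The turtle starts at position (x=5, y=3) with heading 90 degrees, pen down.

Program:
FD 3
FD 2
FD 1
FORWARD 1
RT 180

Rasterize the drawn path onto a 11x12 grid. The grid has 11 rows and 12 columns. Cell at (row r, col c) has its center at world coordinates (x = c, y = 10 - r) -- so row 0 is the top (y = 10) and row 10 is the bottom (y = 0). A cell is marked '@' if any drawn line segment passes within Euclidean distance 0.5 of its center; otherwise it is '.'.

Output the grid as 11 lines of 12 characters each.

Answer: .....@......
.....@......
.....@......
.....@......
.....@......
.....@......
.....@......
.....@......
............
............
............

Derivation:
Segment 0: (5,3) -> (5,6)
Segment 1: (5,6) -> (5,8)
Segment 2: (5,8) -> (5,9)
Segment 3: (5,9) -> (5,10)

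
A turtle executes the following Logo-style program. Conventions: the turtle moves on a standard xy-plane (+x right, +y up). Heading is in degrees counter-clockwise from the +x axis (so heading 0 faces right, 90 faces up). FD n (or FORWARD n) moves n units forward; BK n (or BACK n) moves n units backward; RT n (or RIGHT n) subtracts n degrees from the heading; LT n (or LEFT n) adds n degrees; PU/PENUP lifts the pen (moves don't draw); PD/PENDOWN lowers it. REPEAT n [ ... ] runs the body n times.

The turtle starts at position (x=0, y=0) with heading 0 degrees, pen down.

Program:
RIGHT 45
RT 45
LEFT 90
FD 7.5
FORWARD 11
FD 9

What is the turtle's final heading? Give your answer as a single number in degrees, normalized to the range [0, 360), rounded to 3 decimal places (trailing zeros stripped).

Answer: 0

Derivation:
Executing turtle program step by step:
Start: pos=(0,0), heading=0, pen down
RT 45: heading 0 -> 315
RT 45: heading 315 -> 270
LT 90: heading 270 -> 0
FD 7.5: (0,0) -> (7.5,0) [heading=0, draw]
FD 11: (7.5,0) -> (18.5,0) [heading=0, draw]
FD 9: (18.5,0) -> (27.5,0) [heading=0, draw]
Final: pos=(27.5,0), heading=0, 3 segment(s) drawn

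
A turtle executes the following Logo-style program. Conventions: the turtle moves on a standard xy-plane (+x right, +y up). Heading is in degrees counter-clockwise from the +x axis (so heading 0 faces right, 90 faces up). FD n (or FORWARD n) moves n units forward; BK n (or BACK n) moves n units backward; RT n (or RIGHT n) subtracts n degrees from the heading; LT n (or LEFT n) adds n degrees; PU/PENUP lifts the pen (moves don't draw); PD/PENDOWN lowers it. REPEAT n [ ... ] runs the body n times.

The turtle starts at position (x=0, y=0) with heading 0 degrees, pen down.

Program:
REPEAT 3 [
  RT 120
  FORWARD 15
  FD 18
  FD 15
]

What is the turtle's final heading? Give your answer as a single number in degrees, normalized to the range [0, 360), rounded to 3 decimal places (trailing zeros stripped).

Executing turtle program step by step:
Start: pos=(0,0), heading=0, pen down
REPEAT 3 [
  -- iteration 1/3 --
  RT 120: heading 0 -> 240
  FD 15: (0,0) -> (-7.5,-12.99) [heading=240, draw]
  FD 18: (-7.5,-12.99) -> (-16.5,-28.579) [heading=240, draw]
  FD 15: (-16.5,-28.579) -> (-24,-41.569) [heading=240, draw]
  -- iteration 2/3 --
  RT 120: heading 240 -> 120
  FD 15: (-24,-41.569) -> (-31.5,-28.579) [heading=120, draw]
  FD 18: (-31.5,-28.579) -> (-40.5,-12.99) [heading=120, draw]
  FD 15: (-40.5,-12.99) -> (-48,0) [heading=120, draw]
  -- iteration 3/3 --
  RT 120: heading 120 -> 0
  FD 15: (-48,0) -> (-33,0) [heading=0, draw]
  FD 18: (-33,0) -> (-15,0) [heading=0, draw]
  FD 15: (-15,0) -> (0,0) [heading=0, draw]
]
Final: pos=(0,0), heading=0, 9 segment(s) drawn

Answer: 0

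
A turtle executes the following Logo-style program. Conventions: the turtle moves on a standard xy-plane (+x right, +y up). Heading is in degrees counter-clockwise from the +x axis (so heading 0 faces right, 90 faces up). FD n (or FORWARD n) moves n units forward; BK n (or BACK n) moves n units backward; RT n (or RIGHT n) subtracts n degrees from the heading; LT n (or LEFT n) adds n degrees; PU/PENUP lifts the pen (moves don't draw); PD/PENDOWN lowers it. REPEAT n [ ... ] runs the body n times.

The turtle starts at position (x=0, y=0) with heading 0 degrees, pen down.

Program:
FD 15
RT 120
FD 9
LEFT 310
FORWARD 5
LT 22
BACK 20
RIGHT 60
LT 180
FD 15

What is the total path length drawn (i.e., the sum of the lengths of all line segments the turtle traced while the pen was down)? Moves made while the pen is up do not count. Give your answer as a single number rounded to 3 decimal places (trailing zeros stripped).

Executing turtle program step by step:
Start: pos=(0,0), heading=0, pen down
FD 15: (0,0) -> (15,0) [heading=0, draw]
RT 120: heading 0 -> 240
FD 9: (15,0) -> (10.5,-7.794) [heading=240, draw]
LT 310: heading 240 -> 190
FD 5: (10.5,-7.794) -> (5.576,-8.662) [heading=190, draw]
LT 22: heading 190 -> 212
BK 20: (5.576,-8.662) -> (22.537,1.936) [heading=212, draw]
RT 60: heading 212 -> 152
LT 180: heading 152 -> 332
FD 15: (22.537,1.936) -> (35.781,-5.106) [heading=332, draw]
Final: pos=(35.781,-5.106), heading=332, 5 segment(s) drawn

Segment lengths:
  seg 1: (0,0) -> (15,0), length = 15
  seg 2: (15,0) -> (10.5,-7.794), length = 9
  seg 3: (10.5,-7.794) -> (5.576,-8.662), length = 5
  seg 4: (5.576,-8.662) -> (22.537,1.936), length = 20
  seg 5: (22.537,1.936) -> (35.781,-5.106), length = 15
Total = 64

Answer: 64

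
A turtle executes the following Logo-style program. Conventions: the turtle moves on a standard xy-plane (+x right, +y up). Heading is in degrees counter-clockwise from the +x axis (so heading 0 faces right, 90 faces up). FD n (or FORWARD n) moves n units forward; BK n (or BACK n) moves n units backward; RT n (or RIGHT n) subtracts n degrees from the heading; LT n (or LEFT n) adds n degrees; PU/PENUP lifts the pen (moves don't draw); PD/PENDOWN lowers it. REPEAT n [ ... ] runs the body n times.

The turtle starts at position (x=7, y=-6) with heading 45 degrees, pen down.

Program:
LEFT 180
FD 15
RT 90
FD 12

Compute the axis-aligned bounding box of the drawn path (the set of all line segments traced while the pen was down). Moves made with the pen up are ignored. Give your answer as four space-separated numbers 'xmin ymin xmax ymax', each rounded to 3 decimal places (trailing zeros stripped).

Executing turtle program step by step:
Start: pos=(7,-6), heading=45, pen down
LT 180: heading 45 -> 225
FD 15: (7,-6) -> (-3.607,-16.607) [heading=225, draw]
RT 90: heading 225 -> 135
FD 12: (-3.607,-16.607) -> (-12.092,-8.121) [heading=135, draw]
Final: pos=(-12.092,-8.121), heading=135, 2 segment(s) drawn

Segment endpoints: x in {-12.092, -3.607, 7}, y in {-16.607, -8.121, -6}
xmin=-12.092, ymin=-16.607, xmax=7, ymax=-6

Answer: -12.092 -16.607 7 -6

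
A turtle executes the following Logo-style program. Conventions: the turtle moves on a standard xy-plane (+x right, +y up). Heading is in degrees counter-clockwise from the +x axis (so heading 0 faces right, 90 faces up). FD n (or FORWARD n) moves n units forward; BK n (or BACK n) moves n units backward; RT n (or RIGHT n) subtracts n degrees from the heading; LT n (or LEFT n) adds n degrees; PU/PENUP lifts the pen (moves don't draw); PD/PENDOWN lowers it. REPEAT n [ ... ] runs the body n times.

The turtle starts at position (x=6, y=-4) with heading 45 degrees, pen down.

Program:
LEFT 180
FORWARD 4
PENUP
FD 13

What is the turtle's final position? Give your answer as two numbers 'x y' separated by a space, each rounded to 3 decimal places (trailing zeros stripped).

Executing turtle program step by step:
Start: pos=(6,-4), heading=45, pen down
LT 180: heading 45 -> 225
FD 4: (6,-4) -> (3.172,-6.828) [heading=225, draw]
PU: pen up
FD 13: (3.172,-6.828) -> (-6.021,-16.021) [heading=225, move]
Final: pos=(-6.021,-16.021), heading=225, 1 segment(s) drawn

Answer: -6.021 -16.021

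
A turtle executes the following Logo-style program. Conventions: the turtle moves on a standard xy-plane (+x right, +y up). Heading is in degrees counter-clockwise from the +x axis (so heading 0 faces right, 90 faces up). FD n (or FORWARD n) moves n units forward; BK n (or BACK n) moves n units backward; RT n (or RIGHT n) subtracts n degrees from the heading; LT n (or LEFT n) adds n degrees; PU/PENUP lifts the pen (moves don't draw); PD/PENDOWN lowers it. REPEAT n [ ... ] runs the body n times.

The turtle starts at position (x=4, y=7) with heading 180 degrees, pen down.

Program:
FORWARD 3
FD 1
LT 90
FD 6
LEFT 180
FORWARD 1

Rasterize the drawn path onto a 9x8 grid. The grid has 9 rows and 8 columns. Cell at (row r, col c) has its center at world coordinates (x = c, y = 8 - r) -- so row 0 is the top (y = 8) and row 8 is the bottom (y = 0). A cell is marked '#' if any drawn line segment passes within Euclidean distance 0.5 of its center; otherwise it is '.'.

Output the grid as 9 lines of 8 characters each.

Answer: ........
#####...
#.......
#.......
#.......
#.......
#.......
#.......
........

Derivation:
Segment 0: (4,7) -> (1,7)
Segment 1: (1,7) -> (0,7)
Segment 2: (0,7) -> (-0,1)
Segment 3: (-0,1) -> (-0,2)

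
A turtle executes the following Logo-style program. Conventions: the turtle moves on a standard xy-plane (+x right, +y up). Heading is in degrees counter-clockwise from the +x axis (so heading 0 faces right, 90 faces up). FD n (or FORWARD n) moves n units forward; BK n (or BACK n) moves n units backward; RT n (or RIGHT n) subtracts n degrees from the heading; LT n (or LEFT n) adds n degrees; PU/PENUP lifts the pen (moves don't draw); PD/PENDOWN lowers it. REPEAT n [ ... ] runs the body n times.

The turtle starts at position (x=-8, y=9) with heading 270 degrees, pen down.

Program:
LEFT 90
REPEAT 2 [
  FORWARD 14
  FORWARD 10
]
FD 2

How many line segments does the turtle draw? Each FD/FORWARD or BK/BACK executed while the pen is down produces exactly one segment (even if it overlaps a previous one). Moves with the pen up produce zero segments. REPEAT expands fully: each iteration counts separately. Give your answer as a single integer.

Executing turtle program step by step:
Start: pos=(-8,9), heading=270, pen down
LT 90: heading 270 -> 0
REPEAT 2 [
  -- iteration 1/2 --
  FD 14: (-8,9) -> (6,9) [heading=0, draw]
  FD 10: (6,9) -> (16,9) [heading=0, draw]
  -- iteration 2/2 --
  FD 14: (16,9) -> (30,9) [heading=0, draw]
  FD 10: (30,9) -> (40,9) [heading=0, draw]
]
FD 2: (40,9) -> (42,9) [heading=0, draw]
Final: pos=(42,9), heading=0, 5 segment(s) drawn
Segments drawn: 5

Answer: 5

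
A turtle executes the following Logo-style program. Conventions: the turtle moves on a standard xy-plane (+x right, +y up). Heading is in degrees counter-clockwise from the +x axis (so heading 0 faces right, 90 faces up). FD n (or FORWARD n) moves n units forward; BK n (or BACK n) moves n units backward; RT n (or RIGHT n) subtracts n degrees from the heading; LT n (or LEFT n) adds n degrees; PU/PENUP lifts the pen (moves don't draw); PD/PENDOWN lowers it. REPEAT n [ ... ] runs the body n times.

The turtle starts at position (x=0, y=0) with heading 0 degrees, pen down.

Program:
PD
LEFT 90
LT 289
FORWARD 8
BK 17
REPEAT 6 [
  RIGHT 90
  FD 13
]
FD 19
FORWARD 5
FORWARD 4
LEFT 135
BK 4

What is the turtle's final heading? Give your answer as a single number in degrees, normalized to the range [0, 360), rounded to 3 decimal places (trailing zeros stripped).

Executing turtle program step by step:
Start: pos=(0,0), heading=0, pen down
PD: pen down
LT 90: heading 0 -> 90
LT 289: heading 90 -> 19
FD 8: (0,0) -> (7.564,2.605) [heading=19, draw]
BK 17: (7.564,2.605) -> (-8.51,-2.93) [heading=19, draw]
REPEAT 6 [
  -- iteration 1/6 --
  RT 90: heading 19 -> 289
  FD 13: (-8.51,-2.93) -> (-4.277,-15.222) [heading=289, draw]
  -- iteration 2/6 --
  RT 90: heading 289 -> 199
  FD 13: (-4.277,-15.222) -> (-16.569,-19.454) [heading=199, draw]
  -- iteration 3/6 --
  RT 90: heading 199 -> 109
  FD 13: (-16.569,-19.454) -> (-20.801,-7.162) [heading=109, draw]
  -- iteration 4/6 --
  RT 90: heading 109 -> 19
  FD 13: (-20.801,-7.162) -> (-8.51,-2.93) [heading=19, draw]
  -- iteration 5/6 --
  RT 90: heading 19 -> 289
  FD 13: (-8.51,-2.93) -> (-4.277,-15.222) [heading=289, draw]
  -- iteration 6/6 --
  RT 90: heading 289 -> 199
  FD 13: (-4.277,-15.222) -> (-16.569,-19.454) [heading=199, draw]
]
FD 19: (-16.569,-19.454) -> (-34.534,-25.64) [heading=199, draw]
FD 5: (-34.534,-25.64) -> (-39.261,-27.268) [heading=199, draw]
FD 4: (-39.261,-27.268) -> (-43.044,-28.57) [heading=199, draw]
LT 135: heading 199 -> 334
BK 4: (-43.044,-28.57) -> (-46.639,-26.817) [heading=334, draw]
Final: pos=(-46.639,-26.817), heading=334, 12 segment(s) drawn

Answer: 334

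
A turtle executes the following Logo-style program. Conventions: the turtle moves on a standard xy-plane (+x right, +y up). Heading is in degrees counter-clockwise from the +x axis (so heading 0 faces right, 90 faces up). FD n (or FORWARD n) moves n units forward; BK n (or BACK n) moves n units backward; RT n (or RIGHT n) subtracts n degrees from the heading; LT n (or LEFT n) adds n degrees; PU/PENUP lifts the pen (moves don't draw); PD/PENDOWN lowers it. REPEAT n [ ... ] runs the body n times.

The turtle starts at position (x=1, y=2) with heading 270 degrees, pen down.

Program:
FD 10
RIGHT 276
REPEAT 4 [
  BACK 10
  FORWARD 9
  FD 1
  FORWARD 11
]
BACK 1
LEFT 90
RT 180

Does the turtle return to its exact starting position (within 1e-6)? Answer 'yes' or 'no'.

Executing turtle program step by step:
Start: pos=(1,2), heading=270, pen down
FD 10: (1,2) -> (1,-8) [heading=270, draw]
RT 276: heading 270 -> 354
REPEAT 4 [
  -- iteration 1/4 --
  BK 10: (1,-8) -> (-8.945,-6.955) [heading=354, draw]
  FD 9: (-8.945,-6.955) -> (0.005,-7.895) [heading=354, draw]
  FD 1: (0.005,-7.895) -> (1,-8) [heading=354, draw]
  FD 11: (1,-8) -> (11.94,-9.15) [heading=354, draw]
  -- iteration 2/4 --
  BK 10: (11.94,-9.15) -> (1.995,-8.105) [heading=354, draw]
  FD 9: (1.995,-8.105) -> (10.945,-9.045) [heading=354, draw]
  FD 1: (10.945,-9.045) -> (11.94,-9.15) [heading=354, draw]
  FD 11: (11.94,-9.15) -> (22.879,-10.3) [heading=354, draw]
  -- iteration 3/4 --
  BK 10: (22.879,-10.3) -> (12.934,-9.254) [heading=354, draw]
  FD 9: (12.934,-9.254) -> (21.885,-10.195) [heading=354, draw]
  FD 1: (21.885,-10.195) -> (22.879,-10.3) [heading=354, draw]
  FD 11: (22.879,-10.3) -> (33.819,-11.449) [heading=354, draw]
  -- iteration 4/4 --
  BK 10: (33.819,-11.449) -> (23.874,-10.404) [heading=354, draw]
  FD 9: (23.874,-10.404) -> (32.825,-11.345) [heading=354, draw]
  FD 1: (32.825,-11.345) -> (33.819,-11.449) [heading=354, draw]
  FD 11: (33.819,-11.449) -> (44.759,-12.599) [heading=354, draw]
]
BK 1: (44.759,-12.599) -> (43.764,-12.495) [heading=354, draw]
LT 90: heading 354 -> 84
RT 180: heading 84 -> 264
Final: pos=(43.764,-12.495), heading=264, 18 segment(s) drawn

Start position: (1, 2)
Final position: (43.764, -12.495)
Distance = 45.154; >= 1e-6 -> NOT closed

Answer: no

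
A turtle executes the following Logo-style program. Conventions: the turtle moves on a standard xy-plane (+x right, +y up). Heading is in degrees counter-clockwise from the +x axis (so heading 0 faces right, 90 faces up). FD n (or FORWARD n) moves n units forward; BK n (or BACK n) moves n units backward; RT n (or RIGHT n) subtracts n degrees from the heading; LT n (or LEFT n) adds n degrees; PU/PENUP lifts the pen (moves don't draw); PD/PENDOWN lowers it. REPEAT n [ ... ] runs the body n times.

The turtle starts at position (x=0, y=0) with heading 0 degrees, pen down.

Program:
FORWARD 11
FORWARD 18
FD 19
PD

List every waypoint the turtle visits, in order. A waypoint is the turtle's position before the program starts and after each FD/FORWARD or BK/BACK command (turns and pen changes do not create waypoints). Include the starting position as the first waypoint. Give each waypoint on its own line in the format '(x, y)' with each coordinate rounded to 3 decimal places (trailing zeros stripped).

Answer: (0, 0)
(11, 0)
(29, 0)
(48, 0)

Derivation:
Executing turtle program step by step:
Start: pos=(0,0), heading=0, pen down
FD 11: (0,0) -> (11,0) [heading=0, draw]
FD 18: (11,0) -> (29,0) [heading=0, draw]
FD 19: (29,0) -> (48,0) [heading=0, draw]
PD: pen down
Final: pos=(48,0), heading=0, 3 segment(s) drawn
Waypoints (4 total):
(0, 0)
(11, 0)
(29, 0)
(48, 0)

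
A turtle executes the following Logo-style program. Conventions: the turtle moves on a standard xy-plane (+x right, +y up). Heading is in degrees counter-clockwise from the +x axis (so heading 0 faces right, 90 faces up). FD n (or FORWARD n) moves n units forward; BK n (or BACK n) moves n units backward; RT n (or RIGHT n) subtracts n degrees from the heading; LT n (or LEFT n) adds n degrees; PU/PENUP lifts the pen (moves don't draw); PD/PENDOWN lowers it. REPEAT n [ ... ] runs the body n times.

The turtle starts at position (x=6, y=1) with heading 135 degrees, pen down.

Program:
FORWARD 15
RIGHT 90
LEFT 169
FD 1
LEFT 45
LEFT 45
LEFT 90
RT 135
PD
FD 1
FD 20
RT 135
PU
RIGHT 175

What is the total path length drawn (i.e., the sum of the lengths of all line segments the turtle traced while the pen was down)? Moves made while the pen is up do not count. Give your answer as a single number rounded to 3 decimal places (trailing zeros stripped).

Executing turtle program step by step:
Start: pos=(6,1), heading=135, pen down
FD 15: (6,1) -> (-4.607,11.607) [heading=135, draw]
RT 90: heading 135 -> 45
LT 169: heading 45 -> 214
FD 1: (-4.607,11.607) -> (-5.436,11.047) [heading=214, draw]
LT 45: heading 214 -> 259
LT 45: heading 259 -> 304
LT 90: heading 304 -> 34
RT 135: heading 34 -> 259
PD: pen down
FD 1: (-5.436,11.047) -> (-5.626,10.066) [heading=259, draw]
FD 20: (-5.626,10.066) -> (-9.443,-9.567) [heading=259, draw]
RT 135: heading 259 -> 124
PU: pen up
RT 175: heading 124 -> 309
Final: pos=(-9.443,-9.567), heading=309, 4 segment(s) drawn

Segment lengths:
  seg 1: (6,1) -> (-4.607,11.607), length = 15
  seg 2: (-4.607,11.607) -> (-5.436,11.047), length = 1
  seg 3: (-5.436,11.047) -> (-5.626,10.066), length = 1
  seg 4: (-5.626,10.066) -> (-9.443,-9.567), length = 20
Total = 37

Answer: 37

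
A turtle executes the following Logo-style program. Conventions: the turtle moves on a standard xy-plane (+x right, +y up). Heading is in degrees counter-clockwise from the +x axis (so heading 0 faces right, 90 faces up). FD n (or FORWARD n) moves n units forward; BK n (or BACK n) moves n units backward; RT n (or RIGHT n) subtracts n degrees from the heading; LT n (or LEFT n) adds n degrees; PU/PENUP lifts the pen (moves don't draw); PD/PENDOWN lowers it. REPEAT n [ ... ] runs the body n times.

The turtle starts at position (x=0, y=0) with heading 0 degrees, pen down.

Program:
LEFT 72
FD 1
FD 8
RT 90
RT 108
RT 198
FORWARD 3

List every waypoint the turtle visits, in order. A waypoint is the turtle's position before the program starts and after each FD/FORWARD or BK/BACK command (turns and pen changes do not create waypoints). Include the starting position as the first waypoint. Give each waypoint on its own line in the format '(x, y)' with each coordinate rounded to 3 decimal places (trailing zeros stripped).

Answer: (0, 0)
(0.309, 0.951)
(2.781, 8.56)
(5.208, 10.323)

Derivation:
Executing turtle program step by step:
Start: pos=(0,0), heading=0, pen down
LT 72: heading 0 -> 72
FD 1: (0,0) -> (0.309,0.951) [heading=72, draw]
FD 8: (0.309,0.951) -> (2.781,8.56) [heading=72, draw]
RT 90: heading 72 -> 342
RT 108: heading 342 -> 234
RT 198: heading 234 -> 36
FD 3: (2.781,8.56) -> (5.208,10.323) [heading=36, draw]
Final: pos=(5.208,10.323), heading=36, 3 segment(s) drawn
Waypoints (4 total):
(0, 0)
(0.309, 0.951)
(2.781, 8.56)
(5.208, 10.323)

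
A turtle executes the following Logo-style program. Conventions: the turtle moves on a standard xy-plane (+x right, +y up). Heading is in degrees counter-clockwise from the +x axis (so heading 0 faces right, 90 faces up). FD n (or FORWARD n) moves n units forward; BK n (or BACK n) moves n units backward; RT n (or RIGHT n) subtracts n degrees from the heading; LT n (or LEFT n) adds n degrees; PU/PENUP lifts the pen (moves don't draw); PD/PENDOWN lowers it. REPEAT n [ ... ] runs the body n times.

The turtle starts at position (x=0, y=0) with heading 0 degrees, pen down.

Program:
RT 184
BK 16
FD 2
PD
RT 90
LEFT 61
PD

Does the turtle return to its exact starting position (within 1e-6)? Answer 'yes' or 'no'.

Executing turtle program step by step:
Start: pos=(0,0), heading=0, pen down
RT 184: heading 0 -> 176
BK 16: (0,0) -> (15.961,-1.116) [heading=176, draw]
FD 2: (15.961,-1.116) -> (13.966,-0.977) [heading=176, draw]
PD: pen down
RT 90: heading 176 -> 86
LT 61: heading 86 -> 147
PD: pen down
Final: pos=(13.966,-0.977), heading=147, 2 segment(s) drawn

Start position: (0, 0)
Final position: (13.966, -0.977)
Distance = 14; >= 1e-6 -> NOT closed

Answer: no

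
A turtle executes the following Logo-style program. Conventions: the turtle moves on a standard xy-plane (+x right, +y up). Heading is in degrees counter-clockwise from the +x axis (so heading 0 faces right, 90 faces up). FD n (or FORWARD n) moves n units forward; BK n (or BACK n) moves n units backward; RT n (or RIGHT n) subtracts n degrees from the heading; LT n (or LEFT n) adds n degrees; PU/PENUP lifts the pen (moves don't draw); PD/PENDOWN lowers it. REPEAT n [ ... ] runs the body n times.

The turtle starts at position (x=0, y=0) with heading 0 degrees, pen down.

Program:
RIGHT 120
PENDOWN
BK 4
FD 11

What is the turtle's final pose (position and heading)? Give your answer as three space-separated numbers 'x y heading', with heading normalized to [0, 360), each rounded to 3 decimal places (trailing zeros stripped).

Answer: -3.5 -6.062 240

Derivation:
Executing turtle program step by step:
Start: pos=(0,0), heading=0, pen down
RT 120: heading 0 -> 240
PD: pen down
BK 4: (0,0) -> (2,3.464) [heading=240, draw]
FD 11: (2,3.464) -> (-3.5,-6.062) [heading=240, draw]
Final: pos=(-3.5,-6.062), heading=240, 2 segment(s) drawn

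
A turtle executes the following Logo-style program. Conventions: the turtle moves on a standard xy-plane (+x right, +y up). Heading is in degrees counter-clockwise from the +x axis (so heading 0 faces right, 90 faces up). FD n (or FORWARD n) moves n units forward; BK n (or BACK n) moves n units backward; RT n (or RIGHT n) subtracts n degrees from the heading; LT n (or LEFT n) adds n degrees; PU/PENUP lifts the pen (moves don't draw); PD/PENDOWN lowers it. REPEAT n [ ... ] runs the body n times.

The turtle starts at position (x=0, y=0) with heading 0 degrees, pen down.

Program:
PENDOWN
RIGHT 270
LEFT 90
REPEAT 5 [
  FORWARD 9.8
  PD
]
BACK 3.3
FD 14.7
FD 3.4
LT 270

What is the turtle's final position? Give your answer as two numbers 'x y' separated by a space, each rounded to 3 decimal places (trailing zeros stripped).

Answer: -63.8 0

Derivation:
Executing turtle program step by step:
Start: pos=(0,0), heading=0, pen down
PD: pen down
RT 270: heading 0 -> 90
LT 90: heading 90 -> 180
REPEAT 5 [
  -- iteration 1/5 --
  FD 9.8: (0,0) -> (-9.8,0) [heading=180, draw]
  PD: pen down
  -- iteration 2/5 --
  FD 9.8: (-9.8,0) -> (-19.6,0) [heading=180, draw]
  PD: pen down
  -- iteration 3/5 --
  FD 9.8: (-19.6,0) -> (-29.4,0) [heading=180, draw]
  PD: pen down
  -- iteration 4/5 --
  FD 9.8: (-29.4,0) -> (-39.2,0) [heading=180, draw]
  PD: pen down
  -- iteration 5/5 --
  FD 9.8: (-39.2,0) -> (-49,0) [heading=180, draw]
  PD: pen down
]
BK 3.3: (-49,0) -> (-45.7,0) [heading=180, draw]
FD 14.7: (-45.7,0) -> (-60.4,0) [heading=180, draw]
FD 3.4: (-60.4,0) -> (-63.8,0) [heading=180, draw]
LT 270: heading 180 -> 90
Final: pos=(-63.8,0), heading=90, 8 segment(s) drawn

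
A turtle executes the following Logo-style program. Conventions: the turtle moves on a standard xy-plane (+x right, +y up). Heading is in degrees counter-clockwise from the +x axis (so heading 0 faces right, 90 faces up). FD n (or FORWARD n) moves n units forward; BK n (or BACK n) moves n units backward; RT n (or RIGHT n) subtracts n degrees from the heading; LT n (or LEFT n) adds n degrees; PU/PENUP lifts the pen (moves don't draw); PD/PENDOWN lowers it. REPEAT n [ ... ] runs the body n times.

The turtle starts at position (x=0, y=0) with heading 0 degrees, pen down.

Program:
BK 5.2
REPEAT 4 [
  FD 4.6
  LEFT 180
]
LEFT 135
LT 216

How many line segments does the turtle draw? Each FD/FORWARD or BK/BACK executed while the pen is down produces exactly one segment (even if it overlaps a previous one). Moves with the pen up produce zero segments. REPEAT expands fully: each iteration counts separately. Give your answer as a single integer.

Answer: 5

Derivation:
Executing turtle program step by step:
Start: pos=(0,0), heading=0, pen down
BK 5.2: (0,0) -> (-5.2,0) [heading=0, draw]
REPEAT 4 [
  -- iteration 1/4 --
  FD 4.6: (-5.2,0) -> (-0.6,0) [heading=0, draw]
  LT 180: heading 0 -> 180
  -- iteration 2/4 --
  FD 4.6: (-0.6,0) -> (-5.2,0) [heading=180, draw]
  LT 180: heading 180 -> 0
  -- iteration 3/4 --
  FD 4.6: (-5.2,0) -> (-0.6,0) [heading=0, draw]
  LT 180: heading 0 -> 180
  -- iteration 4/4 --
  FD 4.6: (-0.6,0) -> (-5.2,0) [heading=180, draw]
  LT 180: heading 180 -> 0
]
LT 135: heading 0 -> 135
LT 216: heading 135 -> 351
Final: pos=(-5.2,0), heading=351, 5 segment(s) drawn
Segments drawn: 5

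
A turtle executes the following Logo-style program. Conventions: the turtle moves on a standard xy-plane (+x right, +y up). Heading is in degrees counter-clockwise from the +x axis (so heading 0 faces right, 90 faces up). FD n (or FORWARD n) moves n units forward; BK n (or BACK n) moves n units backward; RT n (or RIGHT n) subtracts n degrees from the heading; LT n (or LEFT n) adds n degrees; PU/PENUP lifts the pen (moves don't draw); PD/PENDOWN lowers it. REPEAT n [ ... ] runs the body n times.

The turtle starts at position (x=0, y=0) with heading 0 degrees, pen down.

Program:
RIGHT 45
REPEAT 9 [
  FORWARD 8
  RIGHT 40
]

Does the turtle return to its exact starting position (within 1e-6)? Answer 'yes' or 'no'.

Executing turtle program step by step:
Start: pos=(0,0), heading=0, pen down
RT 45: heading 0 -> 315
REPEAT 9 [
  -- iteration 1/9 --
  FD 8: (0,0) -> (5.657,-5.657) [heading=315, draw]
  RT 40: heading 315 -> 275
  -- iteration 2/9 --
  FD 8: (5.657,-5.657) -> (6.354,-13.626) [heading=275, draw]
  RT 40: heading 275 -> 235
  -- iteration 3/9 --
  FD 8: (6.354,-13.626) -> (1.765,-20.18) [heading=235, draw]
  RT 40: heading 235 -> 195
  -- iteration 4/9 --
  FD 8: (1.765,-20.18) -> (-5.962,-22.25) [heading=195, draw]
  RT 40: heading 195 -> 155
  -- iteration 5/9 --
  FD 8: (-5.962,-22.25) -> (-13.212,-18.869) [heading=155, draw]
  RT 40: heading 155 -> 115
  -- iteration 6/9 --
  FD 8: (-13.212,-18.869) -> (-16.593,-11.619) [heading=115, draw]
  RT 40: heading 115 -> 75
  -- iteration 7/9 --
  FD 8: (-16.593,-11.619) -> (-14.523,-3.891) [heading=75, draw]
  RT 40: heading 75 -> 35
  -- iteration 8/9 --
  FD 8: (-14.523,-3.891) -> (-7.97,0.697) [heading=35, draw]
  RT 40: heading 35 -> 355
  -- iteration 9/9 --
  FD 8: (-7.97,0.697) -> (0,0) [heading=355, draw]
  RT 40: heading 355 -> 315
]
Final: pos=(0,0), heading=315, 9 segment(s) drawn

Start position: (0, 0)
Final position: (0, 0)
Distance = 0; < 1e-6 -> CLOSED

Answer: yes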